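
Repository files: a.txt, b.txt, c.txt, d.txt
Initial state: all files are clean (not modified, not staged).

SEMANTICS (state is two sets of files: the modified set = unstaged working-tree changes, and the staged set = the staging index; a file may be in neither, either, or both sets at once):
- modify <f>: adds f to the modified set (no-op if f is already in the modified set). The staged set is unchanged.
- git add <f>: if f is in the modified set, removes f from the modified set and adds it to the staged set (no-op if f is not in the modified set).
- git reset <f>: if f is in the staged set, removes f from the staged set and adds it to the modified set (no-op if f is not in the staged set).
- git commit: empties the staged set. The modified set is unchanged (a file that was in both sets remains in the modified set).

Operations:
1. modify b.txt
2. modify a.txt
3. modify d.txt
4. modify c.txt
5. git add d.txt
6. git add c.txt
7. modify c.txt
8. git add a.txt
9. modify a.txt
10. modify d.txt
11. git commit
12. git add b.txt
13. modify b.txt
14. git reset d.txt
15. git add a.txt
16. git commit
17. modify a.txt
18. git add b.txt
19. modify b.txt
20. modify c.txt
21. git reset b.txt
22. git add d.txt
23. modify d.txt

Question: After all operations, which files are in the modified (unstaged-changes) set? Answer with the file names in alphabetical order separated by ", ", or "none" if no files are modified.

Answer: a.txt, b.txt, c.txt, d.txt

Derivation:
After op 1 (modify b.txt): modified={b.txt} staged={none}
After op 2 (modify a.txt): modified={a.txt, b.txt} staged={none}
After op 3 (modify d.txt): modified={a.txt, b.txt, d.txt} staged={none}
After op 4 (modify c.txt): modified={a.txt, b.txt, c.txt, d.txt} staged={none}
After op 5 (git add d.txt): modified={a.txt, b.txt, c.txt} staged={d.txt}
After op 6 (git add c.txt): modified={a.txt, b.txt} staged={c.txt, d.txt}
After op 7 (modify c.txt): modified={a.txt, b.txt, c.txt} staged={c.txt, d.txt}
After op 8 (git add a.txt): modified={b.txt, c.txt} staged={a.txt, c.txt, d.txt}
After op 9 (modify a.txt): modified={a.txt, b.txt, c.txt} staged={a.txt, c.txt, d.txt}
After op 10 (modify d.txt): modified={a.txt, b.txt, c.txt, d.txt} staged={a.txt, c.txt, d.txt}
After op 11 (git commit): modified={a.txt, b.txt, c.txt, d.txt} staged={none}
After op 12 (git add b.txt): modified={a.txt, c.txt, d.txt} staged={b.txt}
After op 13 (modify b.txt): modified={a.txt, b.txt, c.txt, d.txt} staged={b.txt}
After op 14 (git reset d.txt): modified={a.txt, b.txt, c.txt, d.txt} staged={b.txt}
After op 15 (git add a.txt): modified={b.txt, c.txt, d.txt} staged={a.txt, b.txt}
After op 16 (git commit): modified={b.txt, c.txt, d.txt} staged={none}
After op 17 (modify a.txt): modified={a.txt, b.txt, c.txt, d.txt} staged={none}
After op 18 (git add b.txt): modified={a.txt, c.txt, d.txt} staged={b.txt}
After op 19 (modify b.txt): modified={a.txt, b.txt, c.txt, d.txt} staged={b.txt}
After op 20 (modify c.txt): modified={a.txt, b.txt, c.txt, d.txt} staged={b.txt}
After op 21 (git reset b.txt): modified={a.txt, b.txt, c.txt, d.txt} staged={none}
After op 22 (git add d.txt): modified={a.txt, b.txt, c.txt} staged={d.txt}
After op 23 (modify d.txt): modified={a.txt, b.txt, c.txt, d.txt} staged={d.txt}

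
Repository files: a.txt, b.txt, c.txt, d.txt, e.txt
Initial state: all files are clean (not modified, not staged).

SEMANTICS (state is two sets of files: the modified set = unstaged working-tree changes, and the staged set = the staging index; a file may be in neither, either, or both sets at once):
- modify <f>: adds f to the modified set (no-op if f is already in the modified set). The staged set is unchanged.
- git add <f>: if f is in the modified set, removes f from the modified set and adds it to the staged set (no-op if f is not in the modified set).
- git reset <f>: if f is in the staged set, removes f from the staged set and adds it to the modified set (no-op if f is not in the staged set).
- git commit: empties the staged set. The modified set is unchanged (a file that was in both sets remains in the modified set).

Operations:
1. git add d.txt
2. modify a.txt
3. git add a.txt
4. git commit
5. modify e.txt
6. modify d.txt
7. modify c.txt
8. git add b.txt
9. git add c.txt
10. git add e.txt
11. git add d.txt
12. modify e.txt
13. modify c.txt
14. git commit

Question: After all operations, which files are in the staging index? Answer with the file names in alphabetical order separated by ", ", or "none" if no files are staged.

Answer: none

Derivation:
After op 1 (git add d.txt): modified={none} staged={none}
After op 2 (modify a.txt): modified={a.txt} staged={none}
After op 3 (git add a.txt): modified={none} staged={a.txt}
After op 4 (git commit): modified={none} staged={none}
After op 5 (modify e.txt): modified={e.txt} staged={none}
After op 6 (modify d.txt): modified={d.txt, e.txt} staged={none}
After op 7 (modify c.txt): modified={c.txt, d.txt, e.txt} staged={none}
After op 8 (git add b.txt): modified={c.txt, d.txt, e.txt} staged={none}
After op 9 (git add c.txt): modified={d.txt, e.txt} staged={c.txt}
After op 10 (git add e.txt): modified={d.txt} staged={c.txt, e.txt}
After op 11 (git add d.txt): modified={none} staged={c.txt, d.txt, e.txt}
After op 12 (modify e.txt): modified={e.txt} staged={c.txt, d.txt, e.txt}
After op 13 (modify c.txt): modified={c.txt, e.txt} staged={c.txt, d.txt, e.txt}
After op 14 (git commit): modified={c.txt, e.txt} staged={none}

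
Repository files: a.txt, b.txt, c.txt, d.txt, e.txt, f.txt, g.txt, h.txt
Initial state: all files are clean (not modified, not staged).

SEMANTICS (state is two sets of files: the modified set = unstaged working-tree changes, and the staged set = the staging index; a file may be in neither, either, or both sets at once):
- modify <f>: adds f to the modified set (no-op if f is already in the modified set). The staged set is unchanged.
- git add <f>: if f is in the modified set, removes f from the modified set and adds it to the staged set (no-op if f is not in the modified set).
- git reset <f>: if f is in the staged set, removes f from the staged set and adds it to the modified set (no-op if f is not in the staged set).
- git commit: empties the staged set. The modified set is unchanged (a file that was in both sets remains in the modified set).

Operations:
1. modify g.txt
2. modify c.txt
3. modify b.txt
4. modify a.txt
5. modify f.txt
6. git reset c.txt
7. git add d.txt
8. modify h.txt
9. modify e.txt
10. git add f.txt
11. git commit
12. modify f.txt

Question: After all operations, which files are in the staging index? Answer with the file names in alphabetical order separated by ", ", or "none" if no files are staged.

After op 1 (modify g.txt): modified={g.txt} staged={none}
After op 2 (modify c.txt): modified={c.txt, g.txt} staged={none}
After op 3 (modify b.txt): modified={b.txt, c.txt, g.txt} staged={none}
After op 4 (modify a.txt): modified={a.txt, b.txt, c.txt, g.txt} staged={none}
After op 5 (modify f.txt): modified={a.txt, b.txt, c.txt, f.txt, g.txt} staged={none}
After op 6 (git reset c.txt): modified={a.txt, b.txt, c.txt, f.txt, g.txt} staged={none}
After op 7 (git add d.txt): modified={a.txt, b.txt, c.txt, f.txt, g.txt} staged={none}
After op 8 (modify h.txt): modified={a.txt, b.txt, c.txt, f.txt, g.txt, h.txt} staged={none}
After op 9 (modify e.txt): modified={a.txt, b.txt, c.txt, e.txt, f.txt, g.txt, h.txt} staged={none}
After op 10 (git add f.txt): modified={a.txt, b.txt, c.txt, e.txt, g.txt, h.txt} staged={f.txt}
After op 11 (git commit): modified={a.txt, b.txt, c.txt, e.txt, g.txt, h.txt} staged={none}
After op 12 (modify f.txt): modified={a.txt, b.txt, c.txt, e.txt, f.txt, g.txt, h.txt} staged={none}

Answer: none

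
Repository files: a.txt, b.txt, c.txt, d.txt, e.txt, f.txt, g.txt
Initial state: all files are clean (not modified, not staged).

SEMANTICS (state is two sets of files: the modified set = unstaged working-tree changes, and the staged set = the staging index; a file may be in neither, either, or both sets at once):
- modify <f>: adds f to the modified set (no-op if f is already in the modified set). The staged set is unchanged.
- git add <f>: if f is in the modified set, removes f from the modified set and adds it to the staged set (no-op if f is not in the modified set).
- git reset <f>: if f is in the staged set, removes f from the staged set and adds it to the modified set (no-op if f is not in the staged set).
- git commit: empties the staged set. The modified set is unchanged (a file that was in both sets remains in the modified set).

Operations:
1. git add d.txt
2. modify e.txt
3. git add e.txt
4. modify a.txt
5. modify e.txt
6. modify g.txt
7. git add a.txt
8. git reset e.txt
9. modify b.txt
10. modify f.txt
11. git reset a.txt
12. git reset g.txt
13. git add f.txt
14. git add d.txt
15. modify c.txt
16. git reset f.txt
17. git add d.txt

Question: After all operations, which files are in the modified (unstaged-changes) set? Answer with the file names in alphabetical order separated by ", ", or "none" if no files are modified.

Answer: a.txt, b.txt, c.txt, e.txt, f.txt, g.txt

Derivation:
After op 1 (git add d.txt): modified={none} staged={none}
After op 2 (modify e.txt): modified={e.txt} staged={none}
After op 3 (git add e.txt): modified={none} staged={e.txt}
After op 4 (modify a.txt): modified={a.txt} staged={e.txt}
After op 5 (modify e.txt): modified={a.txt, e.txt} staged={e.txt}
After op 6 (modify g.txt): modified={a.txt, e.txt, g.txt} staged={e.txt}
After op 7 (git add a.txt): modified={e.txt, g.txt} staged={a.txt, e.txt}
After op 8 (git reset e.txt): modified={e.txt, g.txt} staged={a.txt}
After op 9 (modify b.txt): modified={b.txt, e.txt, g.txt} staged={a.txt}
After op 10 (modify f.txt): modified={b.txt, e.txt, f.txt, g.txt} staged={a.txt}
After op 11 (git reset a.txt): modified={a.txt, b.txt, e.txt, f.txt, g.txt} staged={none}
After op 12 (git reset g.txt): modified={a.txt, b.txt, e.txt, f.txt, g.txt} staged={none}
After op 13 (git add f.txt): modified={a.txt, b.txt, e.txt, g.txt} staged={f.txt}
After op 14 (git add d.txt): modified={a.txt, b.txt, e.txt, g.txt} staged={f.txt}
After op 15 (modify c.txt): modified={a.txt, b.txt, c.txt, e.txt, g.txt} staged={f.txt}
After op 16 (git reset f.txt): modified={a.txt, b.txt, c.txt, e.txt, f.txt, g.txt} staged={none}
After op 17 (git add d.txt): modified={a.txt, b.txt, c.txt, e.txt, f.txt, g.txt} staged={none}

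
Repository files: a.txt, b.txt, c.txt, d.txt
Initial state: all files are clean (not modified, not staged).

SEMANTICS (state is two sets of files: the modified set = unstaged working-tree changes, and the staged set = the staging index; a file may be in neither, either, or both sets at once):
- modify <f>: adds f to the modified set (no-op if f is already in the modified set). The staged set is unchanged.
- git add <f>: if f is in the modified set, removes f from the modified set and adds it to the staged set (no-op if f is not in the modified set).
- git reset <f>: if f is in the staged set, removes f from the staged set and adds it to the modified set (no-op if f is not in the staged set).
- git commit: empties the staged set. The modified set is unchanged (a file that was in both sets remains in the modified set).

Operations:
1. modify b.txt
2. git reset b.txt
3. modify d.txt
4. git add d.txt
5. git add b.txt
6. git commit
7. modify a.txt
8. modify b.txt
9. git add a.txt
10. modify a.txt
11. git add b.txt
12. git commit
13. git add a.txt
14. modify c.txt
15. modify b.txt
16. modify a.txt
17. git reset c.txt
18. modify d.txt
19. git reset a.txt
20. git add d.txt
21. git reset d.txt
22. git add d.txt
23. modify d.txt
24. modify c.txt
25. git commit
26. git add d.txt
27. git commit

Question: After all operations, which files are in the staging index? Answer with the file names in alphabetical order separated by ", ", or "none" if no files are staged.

After op 1 (modify b.txt): modified={b.txt} staged={none}
After op 2 (git reset b.txt): modified={b.txt} staged={none}
After op 3 (modify d.txt): modified={b.txt, d.txt} staged={none}
After op 4 (git add d.txt): modified={b.txt} staged={d.txt}
After op 5 (git add b.txt): modified={none} staged={b.txt, d.txt}
After op 6 (git commit): modified={none} staged={none}
After op 7 (modify a.txt): modified={a.txt} staged={none}
After op 8 (modify b.txt): modified={a.txt, b.txt} staged={none}
After op 9 (git add a.txt): modified={b.txt} staged={a.txt}
After op 10 (modify a.txt): modified={a.txt, b.txt} staged={a.txt}
After op 11 (git add b.txt): modified={a.txt} staged={a.txt, b.txt}
After op 12 (git commit): modified={a.txt} staged={none}
After op 13 (git add a.txt): modified={none} staged={a.txt}
After op 14 (modify c.txt): modified={c.txt} staged={a.txt}
After op 15 (modify b.txt): modified={b.txt, c.txt} staged={a.txt}
After op 16 (modify a.txt): modified={a.txt, b.txt, c.txt} staged={a.txt}
After op 17 (git reset c.txt): modified={a.txt, b.txt, c.txt} staged={a.txt}
After op 18 (modify d.txt): modified={a.txt, b.txt, c.txt, d.txt} staged={a.txt}
After op 19 (git reset a.txt): modified={a.txt, b.txt, c.txt, d.txt} staged={none}
After op 20 (git add d.txt): modified={a.txt, b.txt, c.txt} staged={d.txt}
After op 21 (git reset d.txt): modified={a.txt, b.txt, c.txt, d.txt} staged={none}
After op 22 (git add d.txt): modified={a.txt, b.txt, c.txt} staged={d.txt}
After op 23 (modify d.txt): modified={a.txt, b.txt, c.txt, d.txt} staged={d.txt}
After op 24 (modify c.txt): modified={a.txt, b.txt, c.txt, d.txt} staged={d.txt}
After op 25 (git commit): modified={a.txt, b.txt, c.txt, d.txt} staged={none}
After op 26 (git add d.txt): modified={a.txt, b.txt, c.txt} staged={d.txt}
After op 27 (git commit): modified={a.txt, b.txt, c.txt} staged={none}

Answer: none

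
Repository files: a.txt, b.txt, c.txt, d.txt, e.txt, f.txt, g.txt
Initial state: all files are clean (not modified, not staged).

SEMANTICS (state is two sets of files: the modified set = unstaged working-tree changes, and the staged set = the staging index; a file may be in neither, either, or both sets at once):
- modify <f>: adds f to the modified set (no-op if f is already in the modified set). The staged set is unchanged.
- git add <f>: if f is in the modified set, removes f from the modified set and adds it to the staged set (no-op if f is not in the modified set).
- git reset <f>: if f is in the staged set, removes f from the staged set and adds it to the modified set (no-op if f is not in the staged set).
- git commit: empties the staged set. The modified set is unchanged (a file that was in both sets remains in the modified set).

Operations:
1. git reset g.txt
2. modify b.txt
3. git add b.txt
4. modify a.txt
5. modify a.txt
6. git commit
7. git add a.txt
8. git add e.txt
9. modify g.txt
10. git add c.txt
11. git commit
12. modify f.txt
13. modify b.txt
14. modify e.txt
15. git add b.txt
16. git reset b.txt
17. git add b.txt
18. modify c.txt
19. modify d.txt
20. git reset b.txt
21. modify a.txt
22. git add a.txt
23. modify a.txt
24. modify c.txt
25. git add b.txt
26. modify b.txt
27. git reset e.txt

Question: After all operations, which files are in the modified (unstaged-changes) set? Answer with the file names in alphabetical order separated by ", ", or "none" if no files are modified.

After op 1 (git reset g.txt): modified={none} staged={none}
After op 2 (modify b.txt): modified={b.txt} staged={none}
After op 3 (git add b.txt): modified={none} staged={b.txt}
After op 4 (modify a.txt): modified={a.txt} staged={b.txt}
After op 5 (modify a.txt): modified={a.txt} staged={b.txt}
After op 6 (git commit): modified={a.txt} staged={none}
After op 7 (git add a.txt): modified={none} staged={a.txt}
After op 8 (git add e.txt): modified={none} staged={a.txt}
After op 9 (modify g.txt): modified={g.txt} staged={a.txt}
After op 10 (git add c.txt): modified={g.txt} staged={a.txt}
After op 11 (git commit): modified={g.txt} staged={none}
After op 12 (modify f.txt): modified={f.txt, g.txt} staged={none}
After op 13 (modify b.txt): modified={b.txt, f.txt, g.txt} staged={none}
After op 14 (modify e.txt): modified={b.txt, e.txt, f.txt, g.txt} staged={none}
After op 15 (git add b.txt): modified={e.txt, f.txt, g.txt} staged={b.txt}
After op 16 (git reset b.txt): modified={b.txt, e.txt, f.txt, g.txt} staged={none}
After op 17 (git add b.txt): modified={e.txt, f.txt, g.txt} staged={b.txt}
After op 18 (modify c.txt): modified={c.txt, e.txt, f.txt, g.txt} staged={b.txt}
After op 19 (modify d.txt): modified={c.txt, d.txt, e.txt, f.txt, g.txt} staged={b.txt}
After op 20 (git reset b.txt): modified={b.txt, c.txt, d.txt, e.txt, f.txt, g.txt} staged={none}
After op 21 (modify a.txt): modified={a.txt, b.txt, c.txt, d.txt, e.txt, f.txt, g.txt} staged={none}
After op 22 (git add a.txt): modified={b.txt, c.txt, d.txt, e.txt, f.txt, g.txt} staged={a.txt}
After op 23 (modify a.txt): modified={a.txt, b.txt, c.txt, d.txt, e.txt, f.txt, g.txt} staged={a.txt}
After op 24 (modify c.txt): modified={a.txt, b.txt, c.txt, d.txt, e.txt, f.txt, g.txt} staged={a.txt}
After op 25 (git add b.txt): modified={a.txt, c.txt, d.txt, e.txt, f.txt, g.txt} staged={a.txt, b.txt}
After op 26 (modify b.txt): modified={a.txt, b.txt, c.txt, d.txt, e.txt, f.txt, g.txt} staged={a.txt, b.txt}
After op 27 (git reset e.txt): modified={a.txt, b.txt, c.txt, d.txt, e.txt, f.txt, g.txt} staged={a.txt, b.txt}

Answer: a.txt, b.txt, c.txt, d.txt, e.txt, f.txt, g.txt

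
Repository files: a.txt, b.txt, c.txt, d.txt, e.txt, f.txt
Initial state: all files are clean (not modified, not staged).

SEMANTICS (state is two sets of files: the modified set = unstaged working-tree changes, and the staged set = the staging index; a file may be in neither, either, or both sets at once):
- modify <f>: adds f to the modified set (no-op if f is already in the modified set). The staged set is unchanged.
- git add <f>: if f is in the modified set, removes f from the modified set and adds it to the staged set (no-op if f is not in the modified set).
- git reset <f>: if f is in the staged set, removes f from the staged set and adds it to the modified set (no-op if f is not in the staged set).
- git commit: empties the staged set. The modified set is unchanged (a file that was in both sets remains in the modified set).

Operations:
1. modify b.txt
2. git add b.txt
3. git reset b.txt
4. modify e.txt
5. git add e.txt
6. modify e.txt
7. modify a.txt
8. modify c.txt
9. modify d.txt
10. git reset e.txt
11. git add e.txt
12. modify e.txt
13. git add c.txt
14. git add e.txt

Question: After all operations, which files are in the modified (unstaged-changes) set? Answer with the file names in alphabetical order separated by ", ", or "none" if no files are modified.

After op 1 (modify b.txt): modified={b.txt} staged={none}
After op 2 (git add b.txt): modified={none} staged={b.txt}
After op 3 (git reset b.txt): modified={b.txt} staged={none}
After op 4 (modify e.txt): modified={b.txt, e.txt} staged={none}
After op 5 (git add e.txt): modified={b.txt} staged={e.txt}
After op 6 (modify e.txt): modified={b.txt, e.txt} staged={e.txt}
After op 7 (modify a.txt): modified={a.txt, b.txt, e.txt} staged={e.txt}
After op 8 (modify c.txt): modified={a.txt, b.txt, c.txt, e.txt} staged={e.txt}
After op 9 (modify d.txt): modified={a.txt, b.txt, c.txt, d.txt, e.txt} staged={e.txt}
After op 10 (git reset e.txt): modified={a.txt, b.txt, c.txt, d.txt, e.txt} staged={none}
After op 11 (git add e.txt): modified={a.txt, b.txt, c.txt, d.txt} staged={e.txt}
After op 12 (modify e.txt): modified={a.txt, b.txt, c.txt, d.txt, e.txt} staged={e.txt}
After op 13 (git add c.txt): modified={a.txt, b.txt, d.txt, e.txt} staged={c.txt, e.txt}
After op 14 (git add e.txt): modified={a.txt, b.txt, d.txt} staged={c.txt, e.txt}

Answer: a.txt, b.txt, d.txt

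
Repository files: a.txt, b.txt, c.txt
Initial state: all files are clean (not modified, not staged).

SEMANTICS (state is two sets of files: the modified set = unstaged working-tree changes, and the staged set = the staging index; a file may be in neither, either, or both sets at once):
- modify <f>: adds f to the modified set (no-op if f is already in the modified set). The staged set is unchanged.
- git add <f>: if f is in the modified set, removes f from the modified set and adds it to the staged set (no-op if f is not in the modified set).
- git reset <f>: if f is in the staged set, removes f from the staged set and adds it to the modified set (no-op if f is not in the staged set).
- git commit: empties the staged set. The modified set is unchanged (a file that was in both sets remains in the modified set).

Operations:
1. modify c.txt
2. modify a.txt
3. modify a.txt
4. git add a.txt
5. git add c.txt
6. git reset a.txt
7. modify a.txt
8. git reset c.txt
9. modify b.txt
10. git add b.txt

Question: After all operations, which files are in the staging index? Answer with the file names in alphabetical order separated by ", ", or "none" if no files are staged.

Answer: b.txt

Derivation:
After op 1 (modify c.txt): modified={c.txt} staged={none}
After op 2 (modify a.txt): modified={a.txt, c.txt} staged={none}
After op 3 (modify a.txt): modified={a.txt, c.txt} staged={none}
After op 4 (git add a.txt): modified={c.txt} staged={a.txt}
After op 5 (git add c.txt): modified={none} staged={a.txt, c.txt}
After op 6 (git reset a.txt): modified={a.txt} staged={c.txt}
After op 7 (modify a.txt): modified={a.txt} staged={c.txt}
After op 8 (git reset c.txt): modified={a.txt, c.txt} staged={none}
After op 9 (modify b.txt): modified={a.txt, b.txt, c.txt} staged={none}
After op 10 (git add b.txt): modified={a.txt, c.txt} staged={b.txt}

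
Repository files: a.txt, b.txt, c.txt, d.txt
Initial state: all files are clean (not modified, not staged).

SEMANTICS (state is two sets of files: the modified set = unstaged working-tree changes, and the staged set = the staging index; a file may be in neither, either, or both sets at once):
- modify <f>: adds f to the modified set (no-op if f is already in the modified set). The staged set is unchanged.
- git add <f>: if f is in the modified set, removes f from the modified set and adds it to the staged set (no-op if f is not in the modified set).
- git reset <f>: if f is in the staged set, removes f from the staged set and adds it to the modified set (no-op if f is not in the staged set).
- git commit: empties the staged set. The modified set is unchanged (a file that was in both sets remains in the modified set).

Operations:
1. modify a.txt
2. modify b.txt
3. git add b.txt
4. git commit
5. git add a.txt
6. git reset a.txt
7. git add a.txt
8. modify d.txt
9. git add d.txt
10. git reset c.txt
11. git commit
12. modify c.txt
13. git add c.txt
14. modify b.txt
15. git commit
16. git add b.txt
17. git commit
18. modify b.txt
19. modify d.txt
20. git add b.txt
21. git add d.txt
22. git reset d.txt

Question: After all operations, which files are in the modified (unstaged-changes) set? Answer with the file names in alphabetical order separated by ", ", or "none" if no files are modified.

Answer: d.txt

Derivation:
After op 1 (modify a.txt): modified={a.txt} staged={none}
After op 2 (modify b.txt): modified={a.txt, b.txt} staged={none}
After op 3 (git add b.txt): modified={a.txt} staged={b.txt}
After op 4 (git commit): modified={a.txt} staged={none}
After op 5 (git add a.txt): modified={none} staged={a.txt}
After op 6 (git reset a.txt): modified={a.txt} staged={none}
After op 7 (git add a.txt): modified={none} staged={a.txt}
After op 8 (modify d.txt): modified={d.txt} staged={a.txt}
After op 9 (git add d.txt): modified={none} staged={a.txt, d.txt}
After op 10 (git reset c.txt): modified={none} staged={a.txt, d.txt}
After op 11 (git commit): modified={none} staged={none}
After op 12 (modify c.txt): modified={c.txt} staged={none}
After op 13 (git add c.txt): modified={none} staged={c.txt}
After op 14 (modify b.txt): modified={b.txt} staged={c.txt}
After op 15 (git commit): modified={b.txt} staged={none}
After op 16 (git add b.txt): modified={none} staged={b.txt}
After op 17 (git commit): modified={none} staged={none}
After op 18 (modify b.txt): modified={b.txt} staged={none}
After op 19 (modify d.txt): modified={b.txt, d.txt} staged={none}
After op 20 (git add b.txt): modified={d.txt} staged={b.txt}
After op 21 (git add d.txt): modified={none} staged={b.txt, d.txt}
After op 22 (git reset d.txt): modified={d.txt} staged={b.txt}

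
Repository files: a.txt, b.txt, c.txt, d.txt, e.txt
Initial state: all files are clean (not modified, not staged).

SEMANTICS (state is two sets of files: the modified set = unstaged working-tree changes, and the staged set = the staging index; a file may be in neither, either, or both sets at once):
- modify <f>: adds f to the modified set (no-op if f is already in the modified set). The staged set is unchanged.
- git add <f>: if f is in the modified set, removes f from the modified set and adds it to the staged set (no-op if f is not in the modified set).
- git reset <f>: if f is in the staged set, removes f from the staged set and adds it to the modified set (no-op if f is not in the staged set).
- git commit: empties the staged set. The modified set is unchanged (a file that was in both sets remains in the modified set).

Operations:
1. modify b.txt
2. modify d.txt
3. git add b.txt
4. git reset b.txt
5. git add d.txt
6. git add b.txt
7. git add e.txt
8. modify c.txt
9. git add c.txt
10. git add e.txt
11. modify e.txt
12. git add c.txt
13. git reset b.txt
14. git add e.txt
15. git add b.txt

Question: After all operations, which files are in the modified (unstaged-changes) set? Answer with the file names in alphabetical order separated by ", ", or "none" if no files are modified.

Answer: none

Derivation:
After op 1 (modify b.txt): modified={b.txt} staged={none}
After op 2 (modify d.txt): modified={b.txt, d.txt} staged={none}
After op 3 (git add b.txt): modified={d.txt} staged={b.txt}
After op 4 (git reset b.txt): modified={b.txt, d.txt} staged={none}
After op 5 (git add d.txt): modified={b.txt} staged={d.txt}
After op 6 (git add b.txt): modified={none} staged={b.txt, d.txt}
After op 7 (git add e.txt): modified={none} staged={b.txt, d.txt}
After op 8 (modify c.txt): modified={c.txt} staged={b.txt, d.txt}
After op 9 (git add c.txt): modified={none} staged={b.txt, c.txt, d.txt}
After op 10 (git add e.txt): modified={none} staged={b.txt, c.txt, d.txt}
After op 11 (modify e.txt): modified={e.txt} staged={b.txt, c.txt, d.txt}
After op 12 (git add c.txt): modified={e.txt} staged={b.txt, c.txt, d.txt}
After op 13 (git reset b.txt): modified={b.txt, e.txt} staged={c.txt, d.txt}
After op 14 (git add e.txt): modified={b.txt} staged={c.txt, d.txt, e.txt}
After op 15 (git add b.txt): modified={none} staged={b.txt, c.txt, d.txt, e.txt}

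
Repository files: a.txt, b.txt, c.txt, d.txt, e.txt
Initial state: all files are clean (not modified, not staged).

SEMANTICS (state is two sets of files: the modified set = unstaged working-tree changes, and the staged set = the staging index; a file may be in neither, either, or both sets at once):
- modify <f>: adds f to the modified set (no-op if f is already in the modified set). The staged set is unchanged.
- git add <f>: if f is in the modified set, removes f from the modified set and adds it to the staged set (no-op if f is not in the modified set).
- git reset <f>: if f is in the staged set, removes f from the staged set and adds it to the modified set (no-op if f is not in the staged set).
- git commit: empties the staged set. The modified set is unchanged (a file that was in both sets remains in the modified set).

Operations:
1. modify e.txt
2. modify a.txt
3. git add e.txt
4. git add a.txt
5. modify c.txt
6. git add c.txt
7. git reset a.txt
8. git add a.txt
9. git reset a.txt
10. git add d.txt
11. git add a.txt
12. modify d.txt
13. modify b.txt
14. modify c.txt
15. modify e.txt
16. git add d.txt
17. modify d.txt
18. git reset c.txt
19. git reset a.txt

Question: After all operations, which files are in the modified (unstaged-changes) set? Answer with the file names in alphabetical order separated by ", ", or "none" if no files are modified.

After op 1 (modify e.txt): modified={e.txt} staged={none}
After op 2 (modify a.txt): modified={a.txt, e.txt} staged={none}
After op 3 (git add e.txt): modified={a.txt} staged={e.txt}
After op 4 (git add a.txt): modified={none} staged={a.txt, e.txt}
After op 5 (modify c.txt): modified={c.txt} staged={a.txt, e.txt}
After op 6 (git add c.txt): modified={none} staged={a.txt, c.txt, e.txt}
After op 7 (git reset a.txt): modified={a.txt} staged={c.txt, e.txt}
After op 8 (git add a.txt): modified={none} staged={a.txt, c.txt, e.txt}
After op 9 (git reset a.txt): modified={a.txt} staged={c.txt, e.txt}
After op 10 (git add d.txt): modified={a.txt} staged={c.txt, e.txt}
After op 11 (git add a.txt): modified={none} staged={a.txt, c.txt, e.txt}
After op 12 (modify d.txt): modified={d.txt} staged={a.txt, c.txt, e.txt}
After op 13 (modify b.txt): modified={b.txt, d.txt} staged={a.txt, c.txt, e.txt}
After op 14 (modify c.txt): modified={b.txt, c.txt, d.txt} staged={a.txt, c.txt, e.txt}
After op 15 (modify e.txt): modified={b.txt, c.txt, d.txt, e.txt} staged={a.txt, c.txt, e.txt}
After op 16 (git add d.txt): modified={b.txt, c.txt, e.txt} staged={a.txt, c.txt, d.txt, e.txt}
After op 17 (modify d.txt): modified={b.txt, c.txt, d.txt, e.txt} staged={a.txt, c.txt, d.txt, e.txt}
After op 18 (git reset c.txt): modified={b.txt, c.txt, d.txt, e.txt} staged={a.txt, d.txt, e.txt}
After op 19 (git reset a.txt): modified={a.txt, b.txt, c.txt, d.txt, e.txt} staged={d.txt, e.txt}

Answer: a.txt, b.txt, c.txt, d.txt, e.txt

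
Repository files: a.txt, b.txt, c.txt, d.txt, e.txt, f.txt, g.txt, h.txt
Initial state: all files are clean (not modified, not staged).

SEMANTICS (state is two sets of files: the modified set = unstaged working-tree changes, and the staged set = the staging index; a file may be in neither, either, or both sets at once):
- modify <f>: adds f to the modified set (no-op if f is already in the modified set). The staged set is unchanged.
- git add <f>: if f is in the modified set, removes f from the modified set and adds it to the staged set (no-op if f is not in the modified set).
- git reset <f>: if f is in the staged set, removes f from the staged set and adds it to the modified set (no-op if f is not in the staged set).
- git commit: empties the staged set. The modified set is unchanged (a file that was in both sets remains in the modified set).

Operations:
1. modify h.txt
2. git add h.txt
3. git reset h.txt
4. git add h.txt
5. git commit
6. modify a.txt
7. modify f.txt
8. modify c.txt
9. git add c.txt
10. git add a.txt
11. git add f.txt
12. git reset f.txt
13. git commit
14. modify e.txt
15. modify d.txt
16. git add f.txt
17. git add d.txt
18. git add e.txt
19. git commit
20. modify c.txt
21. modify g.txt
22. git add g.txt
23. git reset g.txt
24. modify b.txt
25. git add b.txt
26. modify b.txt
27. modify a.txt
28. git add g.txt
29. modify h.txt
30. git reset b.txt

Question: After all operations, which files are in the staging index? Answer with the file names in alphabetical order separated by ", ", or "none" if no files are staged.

Answer: g.txt

Derivation:
After op 1 (modify h.txt): modified={h.txt} staged={none}
After op 2 (git add h.txt): modified={none} staged={h.txt}
After op 3 (git reset h.txt): modified={h.txt} staged={none}
After op 4 (git add h.txt): modified={none} staged={h.txt}
After op 5 (git commit): modified={none} staged={none}
After op 6 (modify a.txt): modified={a.txt} staged={none}
After op 7 (modify f.txt): modified={a.txt, f.txt} staged={none}
After op 8 (modify c.txt): modified={a.txt, c.txt, f.txt} staged={none}
After op 9 (git add c.txt): modified={a.txt, f.txt} staged={c.txt}
After op 10 (git add a.txt): modified={f.txt} staged={a.txt, c.txt}
After op 11 (git add f.txt): modified={none} staged={a.txt, c.txt, f.txt}
After op 12 (git reset f.txt): modified={f.txt} staged={a.txt, c.txt}
After op 13 (git commit): modified={f.txt} staged={none}
After op 14 (modify e.txt): modified={e.txt, f.txt} staged={none}
After op 15 (modify d.txt): modified={d.txt, e.txt, f.txt} staged={none}
After op 16 (git add f.txt): modified={d.txt, e.txt} staged={f.txt}
After op 17 (git add d.txt): modified={e.txt} staged={d.txt, f.txt}
After op 18 (git add e.txt): modified={none} staged={d.txt, e.txt, f.txt}
After op 19 (git commit): modified={none} staged={none}
After op 20 (modify c.txt): modified={c.txt} staged={none}
After op 21 (modify g.txt): modified={c.txt, g.txt} staged={none}
After op 22 (git add g.txt): modified={c.txt} staged={g.txt}
After op 23 (git reset g.txt): modified={c.txt, g.txt} staged={none}
After op 24 (modify b.txt): modified={b.txt, c.txt, g.txt} staged={none}
After op 25 (git add b.txt): modified={c.txt, g.txt} staged={b.txt}
After op 26 (modify b.txt): modified={b.txt, c.txt, g.txt} staged={b.txt}
After op 27 (modify a.txt): modified={a.txt, b.txt, c.txt, g.txt} staged={b.txt}
After op 28 (git add g.txt): modified={a.txt, b.txt, c.txt} staged={b.txt, g.txt}
After op 29 (modify h.txt): modified={a.txt, b.txt, c.txt, h.txt} staged={b.txt, g.txt}
After op 30 (git reset b.txt): modified={a.txt, b.txt, c.txt, h.txt} staged={g.txt}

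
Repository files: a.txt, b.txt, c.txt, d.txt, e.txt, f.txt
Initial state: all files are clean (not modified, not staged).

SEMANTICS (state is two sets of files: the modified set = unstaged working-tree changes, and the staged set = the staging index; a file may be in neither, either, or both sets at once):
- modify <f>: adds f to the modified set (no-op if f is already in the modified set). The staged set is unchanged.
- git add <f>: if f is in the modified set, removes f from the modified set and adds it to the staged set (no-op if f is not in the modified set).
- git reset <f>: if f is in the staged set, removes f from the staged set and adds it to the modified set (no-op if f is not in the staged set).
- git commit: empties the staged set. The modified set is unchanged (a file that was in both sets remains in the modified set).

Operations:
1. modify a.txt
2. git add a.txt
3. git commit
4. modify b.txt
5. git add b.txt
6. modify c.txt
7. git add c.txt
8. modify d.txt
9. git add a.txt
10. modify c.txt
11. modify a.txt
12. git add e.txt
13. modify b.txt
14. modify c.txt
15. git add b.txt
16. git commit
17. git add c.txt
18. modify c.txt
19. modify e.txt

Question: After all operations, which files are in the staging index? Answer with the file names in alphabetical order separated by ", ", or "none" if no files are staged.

After op 1 (modify a.txt): modified={a.txt} staged={none}
After op 2 (git add a.txt): modified={none} staged={a.txt}
After op 3 (git commit): modified={none} staged={none}
After op 4 (modify b.txt): modified={b.txt} staged={none}
After op 5 (git add b.txt): modified={none} staged={b.txt}
After op 6 (modify c.txt): modified={c.txt} staged={b.txt}
After op 7 (git add c.txt): modified={none} staged={b.txt, c.txt}
After op 8 (modify d.txt): modified={d.txt} staged={b.txt, c.txt}
After op 9 (git add a.txt): modified={d.txt} staged={b.txt, c.txt}
After op 10 (modify c.txt): modified={c.txt, d.txt} staged={b.txt, c.txt}
After op 11 (modify a.txt): modified={a.txt, c.txt, d.txt} staged={b.txt, c.txt}
After op 12 (git add e.txt): modified={a.txt, c.txt, d.txt} staged={b.txt, c.txt}
After op 13 (modify b.txt): modified={a.txt, b.txt, c.txt, d.txt} staged={b.txt, c.txt}
After op 14 (modify c.txt): modified={a.txt, b.txt, c.txt, d.txt} staged={b.txt, c.txt}
After op 15 (git add b.txt): modified={a.txt, c.txt, d.txt} staged={b.txt, c.txt}
After op 16 (git commit): modified={a.txt, c.txt, d.txt} staged={none}
After op 17 (git add c.txt): modified={a.txt, d.txt} staged={c.txt}
After op 18 (modify c.txt): modified={a.txt, c.txt, d.txt} staged={c.txt}
After op 19 (modify e.txt): modified={a.txt, c.txt, d.txt, e.txt} staged={c.txt}

Answer: c.txt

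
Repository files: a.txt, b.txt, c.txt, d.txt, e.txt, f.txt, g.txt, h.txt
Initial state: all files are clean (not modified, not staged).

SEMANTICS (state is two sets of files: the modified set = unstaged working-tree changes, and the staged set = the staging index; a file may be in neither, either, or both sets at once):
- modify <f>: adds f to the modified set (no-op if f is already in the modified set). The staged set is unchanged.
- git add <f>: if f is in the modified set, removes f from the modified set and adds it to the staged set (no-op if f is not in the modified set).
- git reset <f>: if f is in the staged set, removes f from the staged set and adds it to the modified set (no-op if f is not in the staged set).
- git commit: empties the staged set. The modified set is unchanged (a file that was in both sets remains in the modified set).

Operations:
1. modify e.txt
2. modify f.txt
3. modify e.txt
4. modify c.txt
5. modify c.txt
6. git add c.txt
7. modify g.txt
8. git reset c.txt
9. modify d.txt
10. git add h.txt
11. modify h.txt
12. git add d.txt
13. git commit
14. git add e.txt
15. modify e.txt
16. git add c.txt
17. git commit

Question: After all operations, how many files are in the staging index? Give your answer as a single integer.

After op 1 (modify e.txt): modified={e.txt} staged={none}
After op 2 (modify f.txt): modified={e.txt, f.txt} staged={none}
After op 3 (modify e.txt): modified={e.txt, f.txt} staged={none}
After op 4 (modify c.txt): modified={c.txt, e.txt, f.txt} staged={none}
After op 5 (modify c.txt): modified={c.txt, e.txt, f.txt} staged={none}
After op 6 (git add c.txt): modified={e.txt, f.txt} staged={c.txt}
After op 7 (modify g.txt): modified={e.txt, f.txt, g.txt} staged={c.txt}
After op 8 (git reset c.txt): modified={c.txt, e.txt, f.txt, g.txt} staged={none}
After op 9 (modify d.txt): modified={c.txt, d.txt, e.txt, f.txt, g.txt} staged={none}
After op 10 (git add h.txt): modified={c.txt, d.txt, e.txt, f.txt, g.txt} staged={none}
After op 11 (modify h.txt): modified={c.txt, d.txt, e.txt, f.txt, g.txt, h.txt} staged={none}
After op 12 (git add d.txt): modified={c.txt, e.txt, f.txt, g.txt, h.txt} staged={d.txt}
After op 13 (git commit): modified={c.txt, e.txt, f.txt, g.txt, h.txt} staged={none}
After op 14 (git add e.txt): modified={c.txt, f.txt, g.txt, h.txt} staged={e.txt}
After op 15 (modify e.txt): modified={c.txt, e.txt, f.txt, g.txt, h.txt} staged={e.txt}
After op 16 (git add c.txt): modified={e.txt, f.txt, g.txt, h.txt} staged={c.txt, e.txt}
After op 17 (git commit): modified={e.txt, f.txt, g.txt, h.txt} staged={none}
Final staged set: {none} -> count=0

Answer: 0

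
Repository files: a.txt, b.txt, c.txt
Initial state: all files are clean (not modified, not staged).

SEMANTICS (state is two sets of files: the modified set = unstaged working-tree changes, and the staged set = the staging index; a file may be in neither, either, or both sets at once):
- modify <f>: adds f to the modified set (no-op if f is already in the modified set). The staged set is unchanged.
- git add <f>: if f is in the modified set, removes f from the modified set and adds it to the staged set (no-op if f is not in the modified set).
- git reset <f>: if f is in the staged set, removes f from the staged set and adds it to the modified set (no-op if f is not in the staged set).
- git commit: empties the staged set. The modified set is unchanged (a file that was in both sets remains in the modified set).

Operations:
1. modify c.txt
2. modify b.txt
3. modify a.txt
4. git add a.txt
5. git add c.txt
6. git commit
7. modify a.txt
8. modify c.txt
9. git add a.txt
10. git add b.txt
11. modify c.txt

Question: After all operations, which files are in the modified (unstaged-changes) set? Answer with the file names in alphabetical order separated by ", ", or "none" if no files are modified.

After op 1 (modify c.txt): modified={c.txt} staged={none}
After op 2 (modify b.txt): modified={b.txt, c.txt} staged={none}
After op 3 (modify a.txt): modified={a.txt, b.txt, c.txt} staged={none}
After op 4 (git add a.txt): modified={b.txt, c.txt} staged={a.txt}
After op 5 (git add c.txt): modified={b.txt} staged={a.txt, c.txt}
After op 6 (git commit): modified={b.txt} staged={none}
After op 7 (modify a.txt): modified={a.txt, b.txt} staged={none}
After op 8 (modify c.txt): modified={a.txt, b.txt, c.txt} staged={none}
After op 9 (git add a.txt): modified={b.txt, c.txt} staged={a.txt}
After op 10 (git add b.txt): modified={c.txt} staged={a.txt, b.txt}
After op 11 (modify c.txt): modified={c.txt} staged={a.txt, b.txt}

Answer: c.txt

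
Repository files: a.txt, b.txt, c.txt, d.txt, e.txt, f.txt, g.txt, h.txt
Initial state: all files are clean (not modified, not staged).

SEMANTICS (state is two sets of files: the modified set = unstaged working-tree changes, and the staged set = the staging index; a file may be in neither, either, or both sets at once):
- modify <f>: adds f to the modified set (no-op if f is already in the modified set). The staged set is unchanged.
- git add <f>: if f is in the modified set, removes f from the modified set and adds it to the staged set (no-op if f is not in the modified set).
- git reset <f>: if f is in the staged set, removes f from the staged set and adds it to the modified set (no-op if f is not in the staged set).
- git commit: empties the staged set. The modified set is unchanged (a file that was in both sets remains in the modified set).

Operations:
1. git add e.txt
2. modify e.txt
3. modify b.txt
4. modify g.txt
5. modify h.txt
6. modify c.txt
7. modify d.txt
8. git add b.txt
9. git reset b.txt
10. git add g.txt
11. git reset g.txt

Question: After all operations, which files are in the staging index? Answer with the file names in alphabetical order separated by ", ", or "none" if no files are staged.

Answer: none

Derivation:
After op 1 (git add e.txt): modified={none} staged={none}
After op 2 (modify e.txt): modified={e.txt} staged={none}
After op 3 (modify b.txt): modified={b.txt, e.txt} staged={none}
After op 4 (modify g.txt): modified={b.txt, e.txt, g.txt} staged={none}
After op 5 (modify h.txt): modified={b.txt, e.txt, g.txt, h.txt} staged={none}
After op 6 (modify c.txt): modified={b.txt, c.txt, e.txt, g.txt, h.txt} staged={none}
After op 7 (modify d.txt): modified={b.txt, c.txt, d.txt, e.txt, g.txt, h.txt} staged={none}
After op 8 (git add b.txt): modified={c.txt, d.txt, e.txt, g.txt, h.txt} staged={b.txt}
After op 9 (git reset b.txt): modified={b.txt, c.txt, d.txt, e.txt, g.txt, h.txt} staged={none}
After op 10 (git add g.txt): modified={b.txt, c.txt, d.txt, e.txt, h.txt} staged={g.txt}
After op 11 (git reset g.txt): modified={b.txt, c.txt, d.txt, e.txt, g.txt, h.txt} staged={none}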